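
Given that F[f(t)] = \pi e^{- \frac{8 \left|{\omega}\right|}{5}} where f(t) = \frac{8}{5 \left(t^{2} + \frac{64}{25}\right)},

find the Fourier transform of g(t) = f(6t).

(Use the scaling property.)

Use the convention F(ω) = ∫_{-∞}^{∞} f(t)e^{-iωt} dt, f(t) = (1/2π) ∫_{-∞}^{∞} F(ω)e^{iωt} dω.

F[g](ω) = \frac{\pi e^{- \frac{4 \left|{\omega}\right|}{15}}}{6}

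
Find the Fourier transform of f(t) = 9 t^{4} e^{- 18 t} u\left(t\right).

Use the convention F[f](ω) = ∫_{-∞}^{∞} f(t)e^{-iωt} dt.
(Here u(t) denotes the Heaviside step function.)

F(ω) = \frac{216}{\left(i \omega + 18\right)^{5}}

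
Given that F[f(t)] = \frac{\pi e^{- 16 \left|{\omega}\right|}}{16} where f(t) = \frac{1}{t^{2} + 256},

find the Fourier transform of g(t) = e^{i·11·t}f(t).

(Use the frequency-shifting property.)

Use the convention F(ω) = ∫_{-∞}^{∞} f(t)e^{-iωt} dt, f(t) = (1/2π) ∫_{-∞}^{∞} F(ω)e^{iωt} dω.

F[g](ω) = \frac{\pi e^{- 16 \left|{\omega - 11}\right|}}{16}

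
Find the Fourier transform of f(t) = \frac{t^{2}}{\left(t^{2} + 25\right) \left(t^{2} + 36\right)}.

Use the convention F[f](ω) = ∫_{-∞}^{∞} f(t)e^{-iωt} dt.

F(ω) = \frac{\pi \left(6 - 5 e^{\left|{\omega}\right|}\right) e^{- 6 \left|{\omega}\right|}}{11}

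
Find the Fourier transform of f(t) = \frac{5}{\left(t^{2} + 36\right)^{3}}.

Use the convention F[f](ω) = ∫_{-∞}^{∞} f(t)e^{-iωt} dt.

F(ω) = \frac{5 \pi \left(12 \omega^{2} + 6 \left|{\omega}\right| + 1\right) e^{- 6 \left|{\omega}\right|}}{20736}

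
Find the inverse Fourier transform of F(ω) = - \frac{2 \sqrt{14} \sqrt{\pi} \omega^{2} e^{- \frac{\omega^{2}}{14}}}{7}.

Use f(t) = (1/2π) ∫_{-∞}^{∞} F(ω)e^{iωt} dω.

f(t) = 7 \left(14 t^{2} - 2\right) e^{- \frac{7 t^{2}}{2}}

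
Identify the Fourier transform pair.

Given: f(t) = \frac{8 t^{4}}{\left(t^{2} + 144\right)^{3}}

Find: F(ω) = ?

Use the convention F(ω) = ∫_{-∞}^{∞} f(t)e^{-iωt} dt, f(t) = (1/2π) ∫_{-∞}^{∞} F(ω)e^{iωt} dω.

F(ω) = \frac{\pi \left(48 \omega^{2} - 20 \left|{\omega}\right| + 1\right) e^{- 12 \left|{\omega}\right|}}{4}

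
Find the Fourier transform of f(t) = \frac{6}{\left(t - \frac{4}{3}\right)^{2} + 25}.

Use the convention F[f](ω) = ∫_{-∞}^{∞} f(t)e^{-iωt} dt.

F(ω) = \frac{6 \pi e^{- \frac{4 i \omega}{3} - 5 \left|{\omega}\right|}}{5}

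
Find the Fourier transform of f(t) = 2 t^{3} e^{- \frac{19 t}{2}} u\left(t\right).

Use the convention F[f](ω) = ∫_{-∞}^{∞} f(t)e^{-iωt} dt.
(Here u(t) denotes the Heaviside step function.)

F(ω) = \frac{192}{\left(2 i \omega + 19\right)^{4}}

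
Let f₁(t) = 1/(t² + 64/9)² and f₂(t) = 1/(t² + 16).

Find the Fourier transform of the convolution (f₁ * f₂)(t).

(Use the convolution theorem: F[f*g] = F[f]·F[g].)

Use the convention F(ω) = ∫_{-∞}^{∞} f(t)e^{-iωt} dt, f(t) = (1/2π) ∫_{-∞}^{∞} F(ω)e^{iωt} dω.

F[f₁*f₂](ω) = \frac{9 \pi^{2} \left(8 \left|{\omega}\right| + 3\right) e^{- \frac{20 \left|{\omega}\right|}{3}}}{4096}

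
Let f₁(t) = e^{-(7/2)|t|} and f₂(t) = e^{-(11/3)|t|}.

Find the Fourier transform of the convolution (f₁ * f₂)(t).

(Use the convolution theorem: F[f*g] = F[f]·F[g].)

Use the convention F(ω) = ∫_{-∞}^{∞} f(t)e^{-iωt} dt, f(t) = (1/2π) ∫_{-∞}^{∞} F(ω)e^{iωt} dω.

F[f₁*f₂](ω) = \frac{1848}{36 \omega^{4} + 925 \omega^{2} + 5929}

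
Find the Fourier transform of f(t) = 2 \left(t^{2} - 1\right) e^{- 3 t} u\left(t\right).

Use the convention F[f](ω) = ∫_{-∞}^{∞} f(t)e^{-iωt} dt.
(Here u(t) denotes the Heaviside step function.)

F(ω) = \frac{2 \left(2 i \omega - \left(i \omega + 3\right)^{3} + 6\right)}{\left(i \omega + 3\right)^{4}}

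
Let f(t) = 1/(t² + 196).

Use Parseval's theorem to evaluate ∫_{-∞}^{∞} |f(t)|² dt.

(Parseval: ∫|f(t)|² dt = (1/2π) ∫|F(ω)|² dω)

∫|f(t)|² dt = \frac{\pi}{5488}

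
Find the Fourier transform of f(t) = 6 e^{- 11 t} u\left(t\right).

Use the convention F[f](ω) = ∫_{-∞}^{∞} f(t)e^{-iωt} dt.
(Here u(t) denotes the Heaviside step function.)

F(ω) = \frac{6}{i \omega + 11}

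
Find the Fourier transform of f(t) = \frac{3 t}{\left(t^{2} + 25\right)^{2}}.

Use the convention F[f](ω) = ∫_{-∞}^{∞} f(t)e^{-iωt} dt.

F(ω) = - \frac{3 i \pi \omega e^{- 5 \left|{\omega}\right|}}{10}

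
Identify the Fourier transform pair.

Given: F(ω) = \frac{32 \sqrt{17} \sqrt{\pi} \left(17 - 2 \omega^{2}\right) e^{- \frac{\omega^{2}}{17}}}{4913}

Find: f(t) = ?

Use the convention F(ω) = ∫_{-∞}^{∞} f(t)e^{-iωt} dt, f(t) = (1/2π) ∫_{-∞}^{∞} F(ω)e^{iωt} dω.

f(t) = 8 t^{2} e^{- \frac{17 t^{2}}{4}}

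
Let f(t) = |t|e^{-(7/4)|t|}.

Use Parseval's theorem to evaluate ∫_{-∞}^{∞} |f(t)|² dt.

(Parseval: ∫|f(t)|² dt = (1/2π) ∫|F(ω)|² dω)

∫|f(t)|² dt = \frac{32}{343}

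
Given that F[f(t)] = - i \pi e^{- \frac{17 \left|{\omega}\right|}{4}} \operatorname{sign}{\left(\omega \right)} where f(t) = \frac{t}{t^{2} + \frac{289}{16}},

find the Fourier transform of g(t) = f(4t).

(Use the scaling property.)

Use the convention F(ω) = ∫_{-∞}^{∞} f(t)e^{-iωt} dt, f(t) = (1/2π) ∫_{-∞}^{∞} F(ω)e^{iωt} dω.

F[g](ω) = - \frac{i \pi e^{- \frac{17 \left|{\omega}\right|}{16}} \operatorname{sign}{\left(\omega \right)}}{4}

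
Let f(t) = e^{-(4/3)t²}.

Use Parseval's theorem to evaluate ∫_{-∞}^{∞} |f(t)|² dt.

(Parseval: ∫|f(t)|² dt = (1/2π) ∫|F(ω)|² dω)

∫|f(t)|² dt = \frac{\sqrt{6} \sqrt{\pi}}{4}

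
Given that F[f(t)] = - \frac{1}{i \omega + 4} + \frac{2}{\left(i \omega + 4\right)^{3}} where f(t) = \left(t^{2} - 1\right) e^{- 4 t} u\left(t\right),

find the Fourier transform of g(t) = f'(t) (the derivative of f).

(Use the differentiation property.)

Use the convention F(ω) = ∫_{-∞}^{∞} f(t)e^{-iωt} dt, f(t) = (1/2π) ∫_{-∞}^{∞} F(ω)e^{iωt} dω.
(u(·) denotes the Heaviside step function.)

F[g](ω) = \frac{i \omega \left(2 i \omega - \left(i \omega + 4\right)^{3} + 8\right)}{\left(i \omega + 4\right)^{4}}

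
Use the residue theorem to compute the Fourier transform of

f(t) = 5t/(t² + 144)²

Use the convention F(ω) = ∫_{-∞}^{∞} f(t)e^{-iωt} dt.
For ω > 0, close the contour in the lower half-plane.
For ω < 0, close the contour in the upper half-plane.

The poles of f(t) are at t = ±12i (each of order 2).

Let g(z) = f(z)e^{-iωz}; for large |z| the factor e^{-iωz} decays in the lower half-plane when ω > 0 and in the upper half-plane when ω < 0.

Case ω > 0 (lower half-plane, clockwise contour ⇒ F(ω) = -2πi·ΣRes):
  Res_{z = - 12 i} g(z) = \frac{5 \omega e^{- 12 \omega}}{48} (pole of order 2)
  F(ω) = -2πi·ΣRes = - \frac{5 i \pi \omega e^{- 12 \omega}}{24}

Case ω < 0 (upper half-plane, counterclockwise contour ⇒ F(ω) = +2πi·ΣRes):
  Res_{z = 12 i} g(z) = - \frac{5 \omega e^{12 \omega}}{48} (pole of order 2)
  F(ω) = 2πi·ΣRes = - \frac{5 i \pi \omega e^{12 \omega}}{24}

Both cases combine into a single formula in |ω|:

F(ω) = - \frac{5 i \pi \omega e^{- 12 \left|{\omega}\right|}}{24}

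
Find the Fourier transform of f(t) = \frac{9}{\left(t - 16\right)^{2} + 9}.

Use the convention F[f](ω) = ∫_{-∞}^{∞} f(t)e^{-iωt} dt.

F(ω) = 3 \pi e^{- 16 i \omega - 3 \left|{\omega}\right|}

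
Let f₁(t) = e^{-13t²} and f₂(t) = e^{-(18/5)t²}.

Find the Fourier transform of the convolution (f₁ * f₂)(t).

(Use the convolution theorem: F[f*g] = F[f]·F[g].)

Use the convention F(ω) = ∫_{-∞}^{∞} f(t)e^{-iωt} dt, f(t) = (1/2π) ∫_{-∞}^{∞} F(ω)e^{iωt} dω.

F[f₁*f₂](ω) = \frac{\sqrt{130} \pi e^{- \frac{83 \omega^{2}}{936}}}{78}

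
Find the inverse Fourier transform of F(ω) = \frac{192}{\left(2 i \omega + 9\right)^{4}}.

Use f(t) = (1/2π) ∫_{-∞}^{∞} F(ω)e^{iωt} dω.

f(t) = 2 t^{3} e^{- \frac{9 t}{2}} u\left(t\right)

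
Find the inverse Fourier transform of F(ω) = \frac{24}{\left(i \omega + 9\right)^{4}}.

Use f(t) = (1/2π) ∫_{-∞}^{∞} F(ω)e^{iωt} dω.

f(t) = 4 t^{3} e^{- 9 t} u\left(t\right)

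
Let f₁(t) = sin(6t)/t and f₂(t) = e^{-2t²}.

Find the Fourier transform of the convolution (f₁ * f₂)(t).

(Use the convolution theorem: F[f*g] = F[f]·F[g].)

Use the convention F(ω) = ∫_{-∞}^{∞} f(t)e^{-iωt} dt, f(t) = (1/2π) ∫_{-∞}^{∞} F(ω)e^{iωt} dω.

F[f₁*f₂](ω) = \begin{cases} \frac{\sqrt{2} \pi^{\frac{3}{2}} e^{- \frac{\omega^{2}}{8}}}{2} & \text{for}\: \omega > -6 \wedge \omega < 6 \\0 & \text{otherwise} \end{cases}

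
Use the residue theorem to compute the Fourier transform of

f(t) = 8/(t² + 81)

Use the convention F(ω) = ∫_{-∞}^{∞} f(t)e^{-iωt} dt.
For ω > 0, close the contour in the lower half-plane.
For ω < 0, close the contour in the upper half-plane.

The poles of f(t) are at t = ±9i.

Let g(z) = f(z)e^{-iωz}; for large |z| the factor e^{-iωz} decays in the lower half-plane when ω > 0 and in the upper half-plane when ω < 0.

Case ω > 0 (lower half-plane, clockwise contour ⇒ F(ω) = -2πi·ΣRes):
  Res_{z = - 9 i} g(z) = \frac{4 i e^{- 9 \omega}}{9}
  F(ω) = -2πi·ΣRes = \frac{8 \pi e^{- 9 \omega}}{9}

Case ω < 0 (upper half-plane, counterclockwise contour ⇒ F(ω) = +2πi·ΣRes):
  Res_{z = 9 i} g(z) = - \frac{4 i e^{9 \omega}}{9}
  F(ω) = 2πi·ΣRes = \frac{8 \pi e^{9 \omega}}{9}

Both cases combine into a single formula in |ω|:

F(ω) = \frac{8 \pi e^{- 9 \left|{\omega}\right|}}{9}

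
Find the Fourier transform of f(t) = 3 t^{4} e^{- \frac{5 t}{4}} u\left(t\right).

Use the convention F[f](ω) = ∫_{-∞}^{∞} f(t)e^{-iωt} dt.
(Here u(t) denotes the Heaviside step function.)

F(ω) = \frac{73728}{\left(4 i \omega + 5\right)^{5}}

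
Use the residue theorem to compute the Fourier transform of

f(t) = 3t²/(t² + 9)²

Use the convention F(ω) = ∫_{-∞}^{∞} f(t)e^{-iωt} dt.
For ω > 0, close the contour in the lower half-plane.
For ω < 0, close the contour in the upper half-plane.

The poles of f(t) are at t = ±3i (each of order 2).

Let g(z) = f(z)e^{-iωz}; for large |z| the factor e^{-iωz} decays in the lower half-plane when ω > 0 and in the upper half-plane when ω < 0.

Case ω > 0 (lower half-plane, clockwise contour ⇒ F(ω) = -2πi·ΣRes):
  Res_{z = - 3 i} g(z) = \frac{i \left(1 - 3 \omega\right) e^{- 3 \omega}}{4} (pole of order 2)
  F(ω) = -2πi·ΣRes = \frac{\pi \left(1 - 3 \omega\right) e^{- 3 \omega}}{2}

Case ω < 0 (upper half-plane, counterclockwise contour ⇒ F(ω) = +2πi·ΣRes):
  Res_{z = 3 i} g(z) = \frac{i \left(- 3 \omega - 1\right) e^{3 \omega}}{4} (pole of order 2)
  F(ω) = 2πi·ΣRes = \frac{\pi \left(3 \omega + 1\right) e^{3 \omega}}{2}

Both cases combine into a single formula in |ω|:

F(ω) = \frac{\pi \left(1 - 3 \left|{\omega}\right|\right) e^{- 3 \left|{\omega}\right|}}{2}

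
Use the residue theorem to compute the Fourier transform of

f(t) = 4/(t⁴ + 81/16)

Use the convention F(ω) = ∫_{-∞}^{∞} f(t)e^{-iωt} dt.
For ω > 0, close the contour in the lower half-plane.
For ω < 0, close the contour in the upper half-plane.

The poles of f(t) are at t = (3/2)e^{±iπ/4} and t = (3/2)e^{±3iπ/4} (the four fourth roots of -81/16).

Let g(z) = f(z)e^{-iωz}; for large |z| the factor e^{-iωz} decays in the lower half-plane when ω > 0 and in the upper half-plane when ω < 0.

Case ω > 0 (lower half-plane, clockwise contour ⇒ F(ω) = -2πi·ΣRes):
  Res_{z = - \frac{3 \sqrt{2}}{4} - \frac{3 \sqrt{2} i}{4}} g(z) = \frac{4 \sqrt{2} \left(1 + i\right) e^{\frac{3 \sqrt{2} \omega \left(-1 + i\right)}{4}}}{27}
  Res_{z = \frac{3 \sqrt{2}}{4} - \frac{3 \sqrt{2} i}{4}} g(z) = \frac{4 \sqrt{2} \left(-1 + i\right) e^{- \frac{3 \sqrt{2} \omega \left(1 + i\right)}{4}}}{27}
  F(ω) = -2πi·ΣRes = \frac{8 \sqrt{2} \pi \left(\left(1 - i\right) e^{\frac{3 \sqrt{2} i \omega}{2}} + 1 + i\right) e^{- \frac{3 \sqrt{2} \omega \left(1 + i\right)}{4}}}{27} = \frac{32 \pi e^{- \frac{3 \sqrt{2} \omega}{4}} \sin{\left(\frac{3 \sqrt{2} \omega}{4} + \frac{\pi}{4} \right)}}{27}

Case ω < 0 (upper half-plane, counterclockwise contour ⇒ F(ω) = +2πi·ΣRes):
  Res_{z = \frac{3 \sqrt{2}}{4} + \frac{3 \sqrt{2} i}{4}} g(z) = - \frac{4 \sqrt{2} \left(1 + i\right) e^{\frac{3 \sqrt{2} \omega \left(1 - i\right)}{4}}}{27}
  Res_{z = - \frac{3 \sqrt{2}}{4} + \frac{3 \sqrt{2} i}{4}} g(z) = \frac{4 \sqrt{2} \left(1 - i\right) e^{\frac{3 \sqrt{2} \omega \left(1 + i\right)}{4}}}{27}
  F(ω) = 2πi·ΣRes = - \frac{8 \sqrt{2} i \pi \left(\left(1 + i\right) e^{\frac{3 \sqrt{2} \omega \left(1 - i\right)}{4}} - \left(1 - i\right) e^{\frac{3 \sqrt{2} \omega \left(1 + i\right)}{4}}\right)}{27} = \frac{32 \pi e^{\frac{3 \sqrt{2} \omega}{4}} \cos{\left(\frac{3 \sqrt{2} \omega}{4} + \frac{\pi}{4} \right)}}{27}

Both cases combine into a single formula in |ω|:

F(ω) = \frac{32 \pi e^{- \frac{3 \sqrt{2} \left|{\omega}\right|}{4}} \sin{\left(\frac{3 \sqrt{2} \left|{\omega}\right|}{4} + \frac{\pi}{4} \right)}}{27}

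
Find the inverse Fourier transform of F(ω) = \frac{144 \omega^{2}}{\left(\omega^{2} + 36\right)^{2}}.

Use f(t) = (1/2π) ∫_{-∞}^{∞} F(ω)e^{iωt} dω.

f(t) = 6 \left(1 - 6 \left|{t}\right|\right) e^{- 6 \left|{t}\right|}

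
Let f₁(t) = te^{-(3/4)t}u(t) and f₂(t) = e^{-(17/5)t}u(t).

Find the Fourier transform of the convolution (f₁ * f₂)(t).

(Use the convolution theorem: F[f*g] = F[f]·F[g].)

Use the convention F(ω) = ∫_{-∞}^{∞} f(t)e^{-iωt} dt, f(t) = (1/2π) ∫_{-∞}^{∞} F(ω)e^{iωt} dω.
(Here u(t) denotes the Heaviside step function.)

F[f₁*f₂](ω) = \frac{80}{\left(4 i \omega + 3\right)^{2} \left(5 i \omega + 17\right)}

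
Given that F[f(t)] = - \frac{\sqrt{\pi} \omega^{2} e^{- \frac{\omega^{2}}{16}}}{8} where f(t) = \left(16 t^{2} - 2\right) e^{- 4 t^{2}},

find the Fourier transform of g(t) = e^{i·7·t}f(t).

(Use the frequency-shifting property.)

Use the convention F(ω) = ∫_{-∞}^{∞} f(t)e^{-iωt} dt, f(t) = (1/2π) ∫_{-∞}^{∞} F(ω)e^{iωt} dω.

F[g](ω) = - \frac{\sqrt{\pi} \left(\omega - 7\right)^{2} e^{- \frac{\left(\omega - 7\right)^{2}}{16}}}{8}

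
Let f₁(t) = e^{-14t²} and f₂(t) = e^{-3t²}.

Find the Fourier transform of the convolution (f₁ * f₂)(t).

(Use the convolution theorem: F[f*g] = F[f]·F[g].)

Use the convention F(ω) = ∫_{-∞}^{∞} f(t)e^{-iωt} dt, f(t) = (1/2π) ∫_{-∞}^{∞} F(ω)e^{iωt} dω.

F[f₁*f₂](ω) = \frac{\sqrt{42} \pi e^{- \frac{17 \omega^{2}}{168}}}{42}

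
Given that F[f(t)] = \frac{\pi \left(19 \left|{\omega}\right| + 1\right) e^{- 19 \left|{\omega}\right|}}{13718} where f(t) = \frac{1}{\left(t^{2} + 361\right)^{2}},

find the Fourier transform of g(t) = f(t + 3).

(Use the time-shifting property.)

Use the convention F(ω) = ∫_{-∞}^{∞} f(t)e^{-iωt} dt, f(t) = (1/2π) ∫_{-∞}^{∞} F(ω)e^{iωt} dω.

F[g](ω) = \frac{\pi \left(19 \left|{\omega}\right| + 1\right) e^{3 i \omega - 19 \left|{\omega}\right|}}{13718}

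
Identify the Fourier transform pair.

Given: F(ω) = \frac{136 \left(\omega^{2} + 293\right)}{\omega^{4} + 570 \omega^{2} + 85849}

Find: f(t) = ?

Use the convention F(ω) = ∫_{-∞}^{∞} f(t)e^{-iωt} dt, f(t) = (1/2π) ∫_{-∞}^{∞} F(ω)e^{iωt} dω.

f(t) = 4 e^{- 17 \left|{t}\right|} \cos{\left(2 t \right)}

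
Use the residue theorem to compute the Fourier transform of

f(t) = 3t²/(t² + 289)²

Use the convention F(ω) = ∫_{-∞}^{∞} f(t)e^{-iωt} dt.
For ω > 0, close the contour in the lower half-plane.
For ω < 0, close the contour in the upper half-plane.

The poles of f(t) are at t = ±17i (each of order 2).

Let g(z) = f(z)e^{-iωz}; for large |z| the factor e^{-iωz} decays in the lower half-plane when ω > 0 and in the upper half-plane when ω < 0.

Case ω > 0 (lower half-plane, clockwise contour ⇒ F(ω) = -2πi·ΣRes):
  Res_{z = - 17 i} g(z) = \frac{3 i \left(1 - 17 \omega\right) e^{- 17 \omega}}{68} (pole of order 2)
  F(ω) = -2πi·ΣRes = \frac{3 \pi \left(1 - 17 \omega\right) e^{- 17 \omega}}{34}

Case ω < 0 (upper half-plane, counterclockwise contour ⇒ F(ω) = +2πi·ΣRes):
  Res_{z = 17 i} g(z) = \frac{3 i \left(- 17 \omega - 1\right) e^{17 \omega}}{68} (pole of order 2)
  F(ω) = 2πi·ΣRes = \frac{3 \pi \left(17 \omega + 1\right) e^{17 \omega}}{34}

Both cases combine into a single formula in |ω|:

F(ω) = \frac{3 \pi \left(1 - 17 \left|{\omega}\right|\right) e^{- 17 \left|{\omega}\right|}}{34}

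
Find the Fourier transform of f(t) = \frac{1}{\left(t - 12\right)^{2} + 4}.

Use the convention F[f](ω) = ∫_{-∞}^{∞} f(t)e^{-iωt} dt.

F(ω) = \frac{\pi e^{- 12 i \omega - 2 \left|{\omega}\right|}}{2}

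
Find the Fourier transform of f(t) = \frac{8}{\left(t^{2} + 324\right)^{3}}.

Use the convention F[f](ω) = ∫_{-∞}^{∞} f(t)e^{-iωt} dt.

F(ω) = \frac{\pi \left(108 \omega^{2} + 18 \left|{\omega}\right| + 1\right) e^{- 18 \left|{\omega}\right|}}{629856}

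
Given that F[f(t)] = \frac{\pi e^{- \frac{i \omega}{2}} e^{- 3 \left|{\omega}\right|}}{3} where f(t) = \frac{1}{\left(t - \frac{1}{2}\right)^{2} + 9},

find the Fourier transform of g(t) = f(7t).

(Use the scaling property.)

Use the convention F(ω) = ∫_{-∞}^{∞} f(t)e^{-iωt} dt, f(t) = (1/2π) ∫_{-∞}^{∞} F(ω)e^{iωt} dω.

F[g](ω) = \frac{\pi e^{- \frac{i \omega}{14} - \frac{3 \left|{\omega}\right|}{7}}}{21}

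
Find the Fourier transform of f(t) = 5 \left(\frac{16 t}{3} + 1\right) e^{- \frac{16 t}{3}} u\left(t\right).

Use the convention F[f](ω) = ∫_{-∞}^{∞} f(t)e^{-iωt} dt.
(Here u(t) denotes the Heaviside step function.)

F(ω) = \frac{15 \left(- 3 i \omega - 32\right)}{9 \omega^{2} - 96 i \omega - 256}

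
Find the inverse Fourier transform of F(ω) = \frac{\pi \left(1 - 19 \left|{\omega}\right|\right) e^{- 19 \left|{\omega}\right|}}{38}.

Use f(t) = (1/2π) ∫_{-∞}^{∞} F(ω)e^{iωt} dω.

f(t) = \frac{t^{2}}{\left(t^{2} + 361\right)^{2}}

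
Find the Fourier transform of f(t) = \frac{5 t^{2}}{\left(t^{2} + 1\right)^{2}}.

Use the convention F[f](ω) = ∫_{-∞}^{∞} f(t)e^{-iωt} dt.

F(ω) = \frac{5 \pi \left(1 - \left|{\omega}\right|\right) e^{- \left|{\omega}\right|}}{2}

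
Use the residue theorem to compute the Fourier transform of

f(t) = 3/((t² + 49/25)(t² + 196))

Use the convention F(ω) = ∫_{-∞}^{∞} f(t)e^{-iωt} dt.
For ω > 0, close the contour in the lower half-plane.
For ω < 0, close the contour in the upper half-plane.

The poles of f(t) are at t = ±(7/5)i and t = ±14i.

Let g(z) = f(z)e^{-iωz}; for large |z| the factor e^{-iωz} decays in the lower half-plane when ω > 0 and in the upper half-plane when ω < 0.

Case ω > 0 (lower half-plane, clockwise contour ⇒ F(ω) = -2πi·ΣRes):
  Res_{z = - \frac{7 i}{5}} g(z) = \frac{125 i e^{- \frac{7 \omega}{5}}}{22638}
  Res_{z = - 14 i} g(z) = - \frac{25 i e^{- 14 \omega}}{45276}
  F(ω) = -2πi·ΣRes = - \frac{25 \pi e^{- 14 \omega}}{22638} + \frac{125 \pi e^{- \frac{7 \omega}{5}}}{11319}

Case ω < 0 (upper half-plane, counterclockwise contour ⇒ F(ω) = +2πi·ΣRes):
  Res_{z = \frac{7 i}{5}} g(z) = - \frac{125 i e^{\frac{7 \omega}{5}}}{22638}
  Res_{z = 14 i} g(z) = \frac{25 i e^{14 \omega}}{45276}
  F(ω) = 2πi·ΣRes = \frac{25 \pi \left(10 e^{\frac{7 \omega}{5}} - e^{14 \omega}\right)}{22638}

Both cases combine into a single formula in |ω|:

F(ω) = - \frac{25 \pi e^{- 14 \left|{\omega}\right|}}{22638} + \frac{125 \pi e^{- \frac{7 \left|{\omega}\right|}{5}}}{11319}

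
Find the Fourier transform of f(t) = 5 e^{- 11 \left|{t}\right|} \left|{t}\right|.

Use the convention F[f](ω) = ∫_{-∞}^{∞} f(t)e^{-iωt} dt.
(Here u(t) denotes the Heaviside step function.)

F(ω) = \frac{10 \left(121 - \omega^{2}\right)}{\left(\omega^{2} + 121\right)^{2}}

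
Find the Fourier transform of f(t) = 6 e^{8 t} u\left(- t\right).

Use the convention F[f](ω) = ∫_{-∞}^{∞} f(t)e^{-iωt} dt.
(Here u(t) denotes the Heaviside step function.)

F(ω) = - \frac{6}{i \omega - 8}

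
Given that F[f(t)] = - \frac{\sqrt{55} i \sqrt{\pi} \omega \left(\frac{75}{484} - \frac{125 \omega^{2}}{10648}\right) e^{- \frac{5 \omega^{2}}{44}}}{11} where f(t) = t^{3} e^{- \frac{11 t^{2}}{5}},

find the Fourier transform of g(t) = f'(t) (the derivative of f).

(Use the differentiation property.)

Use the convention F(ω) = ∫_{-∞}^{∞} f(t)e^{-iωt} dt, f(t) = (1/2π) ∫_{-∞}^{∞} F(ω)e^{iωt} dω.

F[g](ω) = \frac{25 \sqrt{55} \sqrt{\pi} \omega^{2} \left(66 - 5 \omega^{2}\right) e^{- \frac{5 \omega^{2}}{44}}}{117128}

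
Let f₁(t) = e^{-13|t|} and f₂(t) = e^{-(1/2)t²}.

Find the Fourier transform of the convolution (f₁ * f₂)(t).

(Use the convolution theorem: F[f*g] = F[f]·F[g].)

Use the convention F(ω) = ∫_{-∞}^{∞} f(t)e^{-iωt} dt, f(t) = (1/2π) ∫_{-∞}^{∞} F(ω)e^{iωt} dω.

F[f₁*f₂](ω) = \frac{26 \sqrt{2} \sqrt{\pi} e^{- \frac{\omega^{2}}{2}}}{\omega^{2} + 169}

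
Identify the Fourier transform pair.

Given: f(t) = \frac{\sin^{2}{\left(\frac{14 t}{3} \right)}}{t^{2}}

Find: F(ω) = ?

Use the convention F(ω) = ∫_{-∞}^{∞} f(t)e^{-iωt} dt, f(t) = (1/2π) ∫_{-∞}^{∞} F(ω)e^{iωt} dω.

F(ω) = \begin{cases} \frac{\pi \left(28 - 3 \left|{\omega}\right|\right)}{6} & \text{for}\: \omega > - \frac{28}{3} \wedge \omega < \frac{28}{3} \\0 & \text{otherwise} \end{cases}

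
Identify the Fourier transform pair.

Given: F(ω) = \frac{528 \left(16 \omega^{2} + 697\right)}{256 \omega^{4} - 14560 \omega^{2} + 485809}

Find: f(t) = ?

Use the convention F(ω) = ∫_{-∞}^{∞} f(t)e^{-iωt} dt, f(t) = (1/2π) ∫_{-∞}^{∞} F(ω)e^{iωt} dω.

f(t) = 6 e^{- \frac{11 \left|{t}\right|}{4}} \cos{\left(6 t \right)}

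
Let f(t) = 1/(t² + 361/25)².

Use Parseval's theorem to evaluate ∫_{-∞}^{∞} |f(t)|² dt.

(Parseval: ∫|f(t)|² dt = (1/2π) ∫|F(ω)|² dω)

∫|f(t)|² dt = \frac{390625 \pi}{14301947824}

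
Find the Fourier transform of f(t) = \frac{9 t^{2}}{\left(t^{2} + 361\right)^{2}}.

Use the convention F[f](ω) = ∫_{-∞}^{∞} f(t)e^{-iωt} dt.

F(ω) = \frac{9 \pi \left(1 - 19 \left|{\omega}\right|\right) e^{- 19 \left|{\omega}\right|}}{38}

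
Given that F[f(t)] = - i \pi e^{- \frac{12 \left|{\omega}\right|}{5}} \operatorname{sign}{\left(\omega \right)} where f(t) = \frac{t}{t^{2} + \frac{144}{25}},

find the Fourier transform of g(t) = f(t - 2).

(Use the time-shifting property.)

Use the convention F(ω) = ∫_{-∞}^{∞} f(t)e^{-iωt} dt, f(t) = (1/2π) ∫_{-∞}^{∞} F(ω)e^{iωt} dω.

F[g](ω) = - i \pi e^{- 2 i \omega} e^{- \frac{12 \left|{\omega}\right|}{5}} \operatorname{sign}{\left(\omega \right)}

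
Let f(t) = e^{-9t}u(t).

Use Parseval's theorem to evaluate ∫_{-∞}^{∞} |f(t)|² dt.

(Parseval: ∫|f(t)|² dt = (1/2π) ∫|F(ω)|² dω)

∫|f(t)|² dt = \frac{1}{18}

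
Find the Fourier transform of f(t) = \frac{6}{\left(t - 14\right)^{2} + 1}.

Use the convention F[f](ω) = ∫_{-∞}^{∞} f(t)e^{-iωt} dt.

F(ω) = 6 \pi e^{- 14 i \omega - \left|{\omega}\right|}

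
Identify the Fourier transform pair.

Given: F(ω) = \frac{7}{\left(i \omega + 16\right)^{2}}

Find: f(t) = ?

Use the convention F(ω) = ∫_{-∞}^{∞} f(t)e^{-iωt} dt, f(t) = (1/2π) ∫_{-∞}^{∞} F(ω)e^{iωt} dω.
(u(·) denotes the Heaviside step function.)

f(t) = 7 t e^{- 16 t} u\left(t\right)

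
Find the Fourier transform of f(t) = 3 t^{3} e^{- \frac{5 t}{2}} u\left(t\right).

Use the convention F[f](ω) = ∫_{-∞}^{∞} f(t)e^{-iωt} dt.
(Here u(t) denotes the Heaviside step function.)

F(ω) = \frac{288}{\left(2 i \omega + 5\right)^{4}}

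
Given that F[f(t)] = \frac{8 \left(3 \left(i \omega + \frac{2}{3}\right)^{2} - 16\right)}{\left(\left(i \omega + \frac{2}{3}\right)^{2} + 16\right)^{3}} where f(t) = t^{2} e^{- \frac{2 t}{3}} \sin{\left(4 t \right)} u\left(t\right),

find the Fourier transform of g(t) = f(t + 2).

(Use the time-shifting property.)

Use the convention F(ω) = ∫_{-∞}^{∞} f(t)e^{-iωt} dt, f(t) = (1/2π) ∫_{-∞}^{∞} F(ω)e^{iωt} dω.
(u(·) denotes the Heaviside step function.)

F[g](ω) = \frac{1944 \left(\left(3 i \omega + 2\right)^{2} - 48\right) e^{2 i \omega}}{\left(\left(3 i \omega + 2\right)^{2} + 144\right)^{3}}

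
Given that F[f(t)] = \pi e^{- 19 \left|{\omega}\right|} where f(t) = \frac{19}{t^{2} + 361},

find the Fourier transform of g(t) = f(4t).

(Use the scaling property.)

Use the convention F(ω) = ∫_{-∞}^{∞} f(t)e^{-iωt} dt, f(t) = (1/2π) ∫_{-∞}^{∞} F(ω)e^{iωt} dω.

F[g](ω) = \frac{\pi e^{- \frac{19 \left|{\omega}\right|}{4}}}{4}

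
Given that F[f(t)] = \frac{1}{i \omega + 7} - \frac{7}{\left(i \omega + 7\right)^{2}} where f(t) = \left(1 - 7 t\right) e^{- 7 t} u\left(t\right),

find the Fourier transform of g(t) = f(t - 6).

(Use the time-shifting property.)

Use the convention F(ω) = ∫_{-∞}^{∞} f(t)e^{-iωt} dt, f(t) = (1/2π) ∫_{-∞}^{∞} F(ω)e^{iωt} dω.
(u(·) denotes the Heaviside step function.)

F[g](ω) = \frac{i \omega e^{- 6 i \omega}}{- \omega^{2} + 14 i \omega + 49}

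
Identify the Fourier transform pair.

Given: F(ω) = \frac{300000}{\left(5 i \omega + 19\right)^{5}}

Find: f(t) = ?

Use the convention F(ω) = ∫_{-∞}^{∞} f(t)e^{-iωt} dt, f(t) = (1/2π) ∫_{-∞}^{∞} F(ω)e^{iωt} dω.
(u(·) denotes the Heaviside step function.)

f(t) = 4 t^{4} e^{- \frac{19 t}{5}} u\left(t\right)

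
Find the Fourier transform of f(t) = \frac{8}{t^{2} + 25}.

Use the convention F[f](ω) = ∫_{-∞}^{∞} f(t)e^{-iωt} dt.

F(ω) = \frac{8 \pi e^{- 5 \left|{\omega}\right|}}{5}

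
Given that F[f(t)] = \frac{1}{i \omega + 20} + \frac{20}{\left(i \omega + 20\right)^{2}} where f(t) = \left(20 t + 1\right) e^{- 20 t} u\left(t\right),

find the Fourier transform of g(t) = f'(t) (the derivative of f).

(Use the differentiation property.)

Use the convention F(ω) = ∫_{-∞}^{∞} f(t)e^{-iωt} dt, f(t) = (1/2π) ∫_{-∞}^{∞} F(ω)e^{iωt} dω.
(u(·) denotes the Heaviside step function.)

F[g](ω) = \frac{\omega \left(\omega - 40 i\right)}{\omega^{2} - 40 i \omega - 400}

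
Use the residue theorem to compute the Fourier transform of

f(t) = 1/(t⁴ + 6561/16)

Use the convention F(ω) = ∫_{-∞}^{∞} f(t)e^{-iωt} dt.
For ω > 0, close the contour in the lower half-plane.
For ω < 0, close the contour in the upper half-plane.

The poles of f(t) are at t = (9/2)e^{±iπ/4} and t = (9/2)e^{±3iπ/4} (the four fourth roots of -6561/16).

Let g(z) = f(z)e^{-iωz}; for large |z| the factor e^{-iωz} decays in the lower half-plane when ω > 0 and in the upper half-plane when ω < 0.

Case ω > 0 (lower half-plane, clockwise contour ⇒ F(ω) = -2πi·ΣRes):
  Res_{z = - \frac{9 \sqrt{2}}{4} - \frac{9 \sqrt{2} i}{4}} g(z) = \frac{\sqrt{2} \left(1 + i\right) e^{\frac{9 \sqrt{2} \omega \left(-1 + i\right)}{4}}}{729}
  Res_{z = \frac{9 \sqrt{2}}{4} - \frac{9 \sqrt{2} i}{4}} g(z) = \frac{\sqrt{2} \left(-1 + i\right) e^{- \frac{9 \sqrt{2} \omega \left(1 + i\right)}{4}}}{729}
  F(ω) = -2πi·ΣRes = \frac{2 \sqrt{2} \pi \left(\left(1 - i\right) e^{\frac{9 \sqrt{2} i \omega}{2}} + 1 + i\right) e^{- \frac{9 \sqrt{2} \omega \left(1 + i\right)}{4}}}{729} = \frac{8 \pi e^{- \frac{9 \sqrt{2} \omega}{4}} \sin{\left(\frac{9 \sqrt{2} \omega}{4} + \frac{\pi}{4} \right)}}{729}

Case ω < 0 (upper half-plane, counterclockwise contour ⇒ F(ω) = +2πi·ΣRes):
  Res_{z = \frac{9 \sqrt{2}}{4} + \frac{9 \sqrt{2} i}{4}} g(z) = - \frac{\sqrt{2} \left(1 + i\right) e^{\frac{9 \sqrt{2} \omega \left(1 - i\right)}{4}}}{729}
  Res_{z = - \frac{9 \sqrt{2}}{4} + \frac{9 \sqrt{2} i}{4}} g(z) = \frac{\sqrt{2} \left(1 - i\right) e^{\frac{9 \sqrt{2} \omega \left(1 + i\right)}{4}}}{729}
  F(ω) = 2πi·ΣRes = - \frac{2 \sqrt{2} i \pi \left(\left(1 + i\right) e^{\frac{9 \sqrt{2} \omega \left(1 - i\right)}{4}} - \left(1 - i\right) e^{\frac{9 \sqrt{2} \omega \left(1 + i\right)}{4}}\right)}{729} = \frac{8 \pi e^{\frac{9 \sqrt{2} \omega}{4}} \cos{\left(\frac{9 \sqrt{2} \omega}{4} + \frac{\pi}{4} \right)}}{729}

Both cases combine into a single formula in |ω|:

F(ω) = \frac{8 \pi e^{- \frac{9 \sqrt{2} \left|{\omega}\right|}{4}} \sin{\left(\frac{9 \sqrt{2} \left|{\omega}\right|}{4} + \frac{\pi}{4} \right)}}{729}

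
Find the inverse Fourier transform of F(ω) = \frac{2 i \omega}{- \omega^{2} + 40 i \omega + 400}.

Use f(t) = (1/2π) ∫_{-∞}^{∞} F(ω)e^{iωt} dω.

f(t) = 2 \left(1 - 20 t\right) e^{- 20 t} u\left(t\right)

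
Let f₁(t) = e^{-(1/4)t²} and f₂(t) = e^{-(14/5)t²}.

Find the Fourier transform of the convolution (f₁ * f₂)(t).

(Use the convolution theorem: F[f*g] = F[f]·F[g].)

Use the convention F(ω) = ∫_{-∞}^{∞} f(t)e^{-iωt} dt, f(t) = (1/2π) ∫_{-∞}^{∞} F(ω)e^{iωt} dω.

F[f₁*f₂](ω) = \frac{\sqrt{70} \pi e^{- \frac{61 \omega^{2}}{56}}}{7}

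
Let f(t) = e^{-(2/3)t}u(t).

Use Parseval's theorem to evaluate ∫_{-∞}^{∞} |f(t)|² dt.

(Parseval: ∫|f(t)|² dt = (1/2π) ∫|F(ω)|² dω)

∫|f(t)|² dt = \frac{3}{4}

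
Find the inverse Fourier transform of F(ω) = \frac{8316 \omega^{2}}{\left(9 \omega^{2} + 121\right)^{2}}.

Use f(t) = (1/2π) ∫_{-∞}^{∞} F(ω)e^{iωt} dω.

f(t) = 7 \left(1 - \frac{11 \left|{t}\right|}{3}\right) e^{- \frac{11 \left|{t}\right|}{3}}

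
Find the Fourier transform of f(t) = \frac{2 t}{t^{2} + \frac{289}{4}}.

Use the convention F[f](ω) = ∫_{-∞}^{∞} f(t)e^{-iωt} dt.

F(ω) = - 2 i \pi e^{- \frac{17 \left|{\omega}\right|}{2}} \operatorname{sign}{\left(\omega \right)}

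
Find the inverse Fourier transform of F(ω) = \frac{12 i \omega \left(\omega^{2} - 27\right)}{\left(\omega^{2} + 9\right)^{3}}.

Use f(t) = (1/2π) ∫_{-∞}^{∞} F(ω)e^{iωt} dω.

f(t) = 3 t e^{- 3 \left|{t}\right|} \left|{t}\right|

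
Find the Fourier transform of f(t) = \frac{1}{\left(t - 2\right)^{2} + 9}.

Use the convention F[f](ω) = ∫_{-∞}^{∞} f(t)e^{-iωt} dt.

F(ω) = \frac{\pi e^{- 2 i \omega - 3 \left|{\omega}\right|}}{3}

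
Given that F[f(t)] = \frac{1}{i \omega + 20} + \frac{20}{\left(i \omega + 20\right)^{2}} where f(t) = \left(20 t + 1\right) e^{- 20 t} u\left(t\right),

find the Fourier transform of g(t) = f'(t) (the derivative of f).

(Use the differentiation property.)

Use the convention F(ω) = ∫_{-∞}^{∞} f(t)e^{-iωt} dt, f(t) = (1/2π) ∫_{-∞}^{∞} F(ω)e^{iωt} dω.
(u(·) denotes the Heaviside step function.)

F[g](ω) = \frac{\omega \left(\omega - 40 i\right)}{\omega^{2} - 40 i \omega - 400}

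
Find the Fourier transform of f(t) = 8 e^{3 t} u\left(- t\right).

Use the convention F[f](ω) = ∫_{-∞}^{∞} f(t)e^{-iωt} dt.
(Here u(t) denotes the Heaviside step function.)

F(ω) = - \frac{8}{i \omega - 3}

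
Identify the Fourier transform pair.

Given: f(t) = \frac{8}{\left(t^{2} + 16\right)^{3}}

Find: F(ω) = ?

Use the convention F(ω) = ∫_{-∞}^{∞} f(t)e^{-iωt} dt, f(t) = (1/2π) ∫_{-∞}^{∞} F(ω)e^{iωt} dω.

F(ω) = \frac{\pi \left(16 \omega^{2} + 12 \left|{\omega}\right| + 3\right) e^{- 4 \left|{\omega}\right|}}{1024}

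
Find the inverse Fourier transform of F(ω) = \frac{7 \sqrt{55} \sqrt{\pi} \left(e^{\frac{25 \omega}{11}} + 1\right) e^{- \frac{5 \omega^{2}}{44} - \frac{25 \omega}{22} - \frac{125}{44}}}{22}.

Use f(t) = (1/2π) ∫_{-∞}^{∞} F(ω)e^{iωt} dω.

f(t) = 7 e^{- \frac{11 t^{2}}{5}} \cos{\left(5 t \right)}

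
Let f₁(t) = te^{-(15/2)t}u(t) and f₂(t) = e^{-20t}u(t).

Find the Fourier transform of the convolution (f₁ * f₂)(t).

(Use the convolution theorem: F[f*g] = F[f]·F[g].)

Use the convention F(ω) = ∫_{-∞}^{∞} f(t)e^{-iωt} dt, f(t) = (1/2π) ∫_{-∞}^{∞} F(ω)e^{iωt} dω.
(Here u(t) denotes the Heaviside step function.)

F[f₁*f₂](ω) = \frac{4}{\left(i \omega + 20\right) \left(2 i \omega + 15\right)^{2}}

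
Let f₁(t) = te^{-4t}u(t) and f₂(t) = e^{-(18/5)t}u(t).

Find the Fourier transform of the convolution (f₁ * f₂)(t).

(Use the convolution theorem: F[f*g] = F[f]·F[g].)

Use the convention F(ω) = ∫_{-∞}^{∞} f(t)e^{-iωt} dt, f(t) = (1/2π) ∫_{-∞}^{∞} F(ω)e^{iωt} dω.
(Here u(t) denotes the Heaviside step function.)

F[f₁*f₂](ω) = \frac{5}{\left(i \omega + 4\right)^{2} \left(5 i \omega + 18\right)}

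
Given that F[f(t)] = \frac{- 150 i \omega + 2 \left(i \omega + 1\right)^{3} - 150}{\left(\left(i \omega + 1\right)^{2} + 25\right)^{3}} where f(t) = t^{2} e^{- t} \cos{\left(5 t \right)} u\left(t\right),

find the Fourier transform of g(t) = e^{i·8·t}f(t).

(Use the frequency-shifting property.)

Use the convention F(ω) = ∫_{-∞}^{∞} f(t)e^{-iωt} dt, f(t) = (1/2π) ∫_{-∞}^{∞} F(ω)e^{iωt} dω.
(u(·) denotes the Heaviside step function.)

F[g](ω) = \frac{2 \left(75 i \left(8 - \omega\right) + \left(i \left(\omega - 8\right) + 1\right)^{3} - 75\right)}{\left(\left(i \left(\omega - 8\right) + 1\right)^{2} + 25\right)^{3}}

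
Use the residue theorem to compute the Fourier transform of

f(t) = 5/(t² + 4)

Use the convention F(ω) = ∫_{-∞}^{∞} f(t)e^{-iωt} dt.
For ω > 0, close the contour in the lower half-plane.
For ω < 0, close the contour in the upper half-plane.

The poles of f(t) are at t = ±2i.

Let g(z) = f(z)e^{-iωz}; for large |z| the factor e^{-iωz} decays in the lower half-plane when ω > 0 and in the upper half-plane when ω < 0.

Case ω > 0 (lower half-plane, clockwise contour ⇒ F(ω) = -2πi·ΣRes):
  Res_{z = - 2 i} g(z) = \frac{5 i e^{- 2 \omega}}{4}
  F(ω) = -2πi·ΣRes = \frac{5 \pi e^{- 2 \omega}}{2}

Case ω < 0 (upper half-plane, counterclockwise contour ⇒ F(ω) = +2πi·ΣRes):
  Res_{z = 2 i} g(z) = - \frac{5 i e^{2 \omega}}{4}
  F(ω) = 2πi·ΣRes = \frac{5 \pi e^{2 \omega}}{2}

Both cases combine into a single formula in |ω|:

F(ω) = \frac{5 \pi e^{- 2 \left|{\omega}\right|}}{2}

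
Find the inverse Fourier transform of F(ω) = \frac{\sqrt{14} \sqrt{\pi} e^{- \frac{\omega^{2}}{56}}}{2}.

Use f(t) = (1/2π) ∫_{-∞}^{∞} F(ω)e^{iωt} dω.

f(t) = 7 e^{- 14 t^{2}}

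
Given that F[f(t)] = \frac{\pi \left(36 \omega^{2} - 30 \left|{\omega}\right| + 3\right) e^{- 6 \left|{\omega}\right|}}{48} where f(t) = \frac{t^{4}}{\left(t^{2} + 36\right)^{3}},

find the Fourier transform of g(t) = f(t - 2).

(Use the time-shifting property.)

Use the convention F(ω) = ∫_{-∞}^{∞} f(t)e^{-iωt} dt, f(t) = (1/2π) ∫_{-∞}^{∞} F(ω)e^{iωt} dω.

F[g](ω) = \frac{\pi \left(12 \omega^{2} - 10 \left|{\omega}\right| + 1\right) e^{- 2 i \omega - 6 \left|{\omega}\right|}}{16}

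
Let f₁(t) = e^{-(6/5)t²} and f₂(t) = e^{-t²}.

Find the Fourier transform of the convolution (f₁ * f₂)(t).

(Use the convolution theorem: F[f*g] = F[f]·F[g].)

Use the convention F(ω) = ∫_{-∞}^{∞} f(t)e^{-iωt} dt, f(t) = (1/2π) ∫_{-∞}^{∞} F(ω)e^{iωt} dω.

F[f₁*f₂](ω) = \frac{\sqrt{30} \pi e^{- \frac{11 \omega^{2}}{24}}}{6}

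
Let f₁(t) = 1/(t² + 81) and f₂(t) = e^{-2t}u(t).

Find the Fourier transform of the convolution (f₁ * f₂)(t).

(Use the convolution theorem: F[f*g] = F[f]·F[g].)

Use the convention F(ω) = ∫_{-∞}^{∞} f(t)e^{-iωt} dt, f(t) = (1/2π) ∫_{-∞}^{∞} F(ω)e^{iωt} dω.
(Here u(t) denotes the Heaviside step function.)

F[f₁*f₂](ω) = \frac{\pi e^{- 9 \left|{\omega}\right|}}{9 \left(i \omega + 2\right)}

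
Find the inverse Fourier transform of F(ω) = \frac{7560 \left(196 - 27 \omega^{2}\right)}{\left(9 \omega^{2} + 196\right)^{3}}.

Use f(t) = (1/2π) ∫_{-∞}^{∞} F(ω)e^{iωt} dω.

f(t) = 5 t^{2} e^{- \frac{14 \left|{t}\right|}{3}}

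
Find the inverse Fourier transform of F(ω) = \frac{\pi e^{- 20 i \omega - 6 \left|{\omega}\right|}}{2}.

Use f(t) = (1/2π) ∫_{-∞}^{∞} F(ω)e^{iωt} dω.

f(t) = \frac{3}{\left(t - 20\right)^{2} + 36}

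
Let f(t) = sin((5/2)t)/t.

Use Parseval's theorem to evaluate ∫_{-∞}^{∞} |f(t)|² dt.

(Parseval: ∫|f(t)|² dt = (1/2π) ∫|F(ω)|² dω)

∫|f(t)|² dt = \frac{5 \pi}{2}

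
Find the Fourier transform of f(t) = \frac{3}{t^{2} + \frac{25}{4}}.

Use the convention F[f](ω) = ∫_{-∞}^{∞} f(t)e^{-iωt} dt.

F(ω) = \frac{6 \pi e^{- \frac{5 \left|{\omega}\right|}{2}}}{5}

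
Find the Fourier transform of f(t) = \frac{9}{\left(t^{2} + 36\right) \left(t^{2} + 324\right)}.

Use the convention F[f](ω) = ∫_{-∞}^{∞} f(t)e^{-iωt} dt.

F(ω) = \frac{\pi \left(3 e^{12 \left|{\omega}\right|} - 1\right) e^{- 18 \left|{\omega}\right|}}{576}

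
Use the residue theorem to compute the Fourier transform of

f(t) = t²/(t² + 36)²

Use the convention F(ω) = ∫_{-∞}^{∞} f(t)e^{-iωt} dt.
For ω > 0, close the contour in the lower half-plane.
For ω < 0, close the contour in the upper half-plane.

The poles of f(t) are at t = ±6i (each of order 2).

Let g(z) = f(z)e^{-iωz}; for large |z| the factor e^{-iωz} decays in the lower half-plane when ω > 0 and in the upper half-plane when ω < 0.

Case ω > 0 (lower half-plane, clockwise contour ⇒ F(ω) = -2πi·ΣRes):
  Res_{z = - 6 i} g(z) = \frac{i \left(1 - 6 \omega\right) e^{- 6 \omega}}{24} (pole of order 2)
  F(ω) = -2πi·ΣRes = \frac{\pi \left(1 - 6 \omega\right) e^{- 6 \omega}}{12}

Case ω < 0 (upper half-plane, counterclockwise contour ⇒ F(ω) = +2πi·ΣRes):
  Res_{z = 6 i} g(z) = \frac{i \left(- 6 \omega - 1\right) e^{6 \omega}}{24} (pole of order 2)
  F(ω) = 2πi·ΣRes = \frac{\pi \left(6 \omega + 1\right) e^{6 \omega}}{12}

Both cases combine into a single formula in |ω|:

F(ω) = \frac{\pi \left(1 - 6 \left|{\omega}\right|\right) e^{- 6 \left|{\omega}\right|}}{12}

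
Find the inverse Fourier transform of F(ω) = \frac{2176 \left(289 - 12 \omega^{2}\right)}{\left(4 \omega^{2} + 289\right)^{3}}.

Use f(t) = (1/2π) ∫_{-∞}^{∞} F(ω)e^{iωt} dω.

f(t) = 4 t^{2} e^{- \frac{17 \left|{t}\right|}{2}}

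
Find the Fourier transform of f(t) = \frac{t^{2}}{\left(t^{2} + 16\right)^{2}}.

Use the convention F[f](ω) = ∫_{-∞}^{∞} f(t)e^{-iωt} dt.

F(ω) = \frac{\pi \left(1 - 4 \left|{\omega}\right|\right) e^{- 4 \left|{\omega}\right|}}{8}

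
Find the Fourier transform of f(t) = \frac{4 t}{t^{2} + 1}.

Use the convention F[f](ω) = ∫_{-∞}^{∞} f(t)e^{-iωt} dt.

F(ω) = - 4 i \pi e^{- \left|{\omega}\right|} \operatorname{sign}{\left(\omega \right)}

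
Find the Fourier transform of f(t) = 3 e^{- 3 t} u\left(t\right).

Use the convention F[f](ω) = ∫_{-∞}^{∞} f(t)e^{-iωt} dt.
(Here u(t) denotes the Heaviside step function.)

F(ω) = \frac{3}{i \omega + 3}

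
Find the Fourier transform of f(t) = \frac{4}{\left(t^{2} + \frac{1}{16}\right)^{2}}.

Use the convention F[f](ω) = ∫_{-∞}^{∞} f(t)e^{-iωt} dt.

F(ω) = 32 \pi \left(\left|{\omega}\right| + 4\right) e^{- \frac{\left|{\omega}\right|}{4}}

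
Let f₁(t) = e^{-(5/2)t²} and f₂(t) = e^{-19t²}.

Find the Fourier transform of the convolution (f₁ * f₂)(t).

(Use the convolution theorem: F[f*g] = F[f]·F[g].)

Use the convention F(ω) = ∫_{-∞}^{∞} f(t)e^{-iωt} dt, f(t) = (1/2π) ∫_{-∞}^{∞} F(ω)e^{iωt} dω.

F[f₁*f₂](ω) = \frac{\sqrt{190} \pi e^{- \frac{43 \omega^{2}}{380}}}{95}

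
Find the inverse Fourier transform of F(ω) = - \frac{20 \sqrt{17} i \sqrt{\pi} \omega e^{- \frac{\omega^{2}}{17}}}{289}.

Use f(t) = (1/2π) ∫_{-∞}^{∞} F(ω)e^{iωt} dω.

f(t) = 5 t e^{- \frac{17 t^{2}}{4}}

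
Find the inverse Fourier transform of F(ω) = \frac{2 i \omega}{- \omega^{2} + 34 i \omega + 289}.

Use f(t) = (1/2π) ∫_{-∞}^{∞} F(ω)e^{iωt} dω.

f(t) = 2 \left(1 - 17 t\right) e^{- 17 t} u\left(t\right)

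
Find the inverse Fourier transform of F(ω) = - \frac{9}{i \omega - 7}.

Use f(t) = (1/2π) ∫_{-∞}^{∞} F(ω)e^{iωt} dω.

f(t) = 9 e^{7 t} u\left(- t\right)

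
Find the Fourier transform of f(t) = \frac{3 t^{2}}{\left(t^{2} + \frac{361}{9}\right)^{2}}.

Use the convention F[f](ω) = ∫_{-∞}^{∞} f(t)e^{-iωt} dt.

F(ω) = \frac{3 \pi \left(3 - 19 \left|{\omega}\right|\right) e^{- \frac{19 \left|{\omega}\right|}{3}}}{38}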